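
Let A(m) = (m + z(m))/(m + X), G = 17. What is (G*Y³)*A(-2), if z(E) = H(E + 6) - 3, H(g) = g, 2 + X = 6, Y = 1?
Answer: -17/2 ≈ -8.5000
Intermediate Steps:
X = 4 (X = -2 + 6 = 4)
z(E) = 3 + E (z(E) = (E + 6) - 3 = (6 + E) - 3 = 3 + E)
A(m) = (3 + 2*m)/(4 + m) (A(m) = (m + (3 + m))/(m + 4) = (3 + 2*m)/(4 + m))
(G*Y³)*A(-2) = (17*1³)*((3 + 2*(-2))/(4 - 2)) = (17*1)*((3 - 4)/2) = 17*((½)*(-1)) = 17*(-½) = -17/2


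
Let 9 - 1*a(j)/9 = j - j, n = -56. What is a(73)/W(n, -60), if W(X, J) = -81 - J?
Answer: -27/7 ≈ -3.8571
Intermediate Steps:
a(j) = 81 (a(j) = 81 - 9*(j - j) = 81 - 9*0 = 81 + 0 = 81)
a(73)/W(n, -60) = 81/(-81 - 1*(-60)) = 81/(-81 + 60) = 81/(-21) = 81*(-1/21) = -27/7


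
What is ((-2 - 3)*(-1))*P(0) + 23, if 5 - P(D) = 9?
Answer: 3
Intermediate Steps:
P(D) = -4 (P(D) = 5 - 1*9 = 5 - 9 = -4)
((-2 - 3)*(-1))*P(0) + 23 = ((-2 - 3)*(-1))*(-4) + 23 = -5*(-1)*(-4) + 23 = 5*(-4) + 23 = -20 + 23 = 3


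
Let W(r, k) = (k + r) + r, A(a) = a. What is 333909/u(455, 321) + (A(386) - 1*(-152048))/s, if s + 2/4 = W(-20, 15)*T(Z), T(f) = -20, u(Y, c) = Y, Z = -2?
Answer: 472290031/454545 ≈ 1039.0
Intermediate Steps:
W(r, k) = k + 2*r
s = 999/2 (s = -½ + (15 + 2*(-20))*(-20) = -½ + (15 - 40)*(-20) = -½ - 25*(-20) = -½ + 500 = 999/2 ≈ 499.50)
333909/u(455, 321) + (A(386) - 1*(-152048))/s = 333909/455 + (386 - 1*(-152048))/(999/2) = 333909*(1/455) + (386 + 152048)*(2/999) = 333909/455 + 152434*(2/999) = 333909/455 + 304868/999 = 472290031/454545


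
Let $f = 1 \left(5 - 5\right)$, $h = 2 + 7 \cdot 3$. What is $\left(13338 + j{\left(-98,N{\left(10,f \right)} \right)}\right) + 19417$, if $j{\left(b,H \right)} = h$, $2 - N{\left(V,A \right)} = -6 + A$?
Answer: $32778$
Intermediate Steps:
$h = 23$ ($h = 2 + 21 = 23$)
$f = 0$ ($f = 1 \cdot 0 = 0$)
$N{\left(V,A \right)} = 8 - A$ ($N{\left(V,A \right)} = 2 - \left(-6 + A\right) = 8 - A$)
$j{\left(b,H \right)} = 23$
$\left(13338 + j{\left(-98,N{\left(10,f \right)} \right)}\right) + 19417 = \left(13338 + 23\right) + 19417 = 13361 + 19417 = 32778$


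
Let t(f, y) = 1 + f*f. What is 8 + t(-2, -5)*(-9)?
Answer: -37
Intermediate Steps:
t(f, y) = 1 + f**2
8 + t(-2, -5)*(-9) = 8 + (1 + (-2)**2)*(-9) = 8 + (1 + 4)*(-9) = 8 + 5*(-9) = 8 - 45 = -37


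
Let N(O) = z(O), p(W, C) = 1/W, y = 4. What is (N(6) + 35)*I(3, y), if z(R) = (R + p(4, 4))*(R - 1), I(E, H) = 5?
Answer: 1325/4 ≈ 331.25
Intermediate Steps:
z(R) = (-1 + R)*(¼ + R) (z(R) = (R + 1/4)*(R - 1) = (R + ¼)*(-1 + R) = (¼ + R)*(-1 + R) = (-1 + R)*(¼ + R))
N(O) = -¼ + O² - 3*O/4
(N(6) + 35)*I(3, y) = ((-¼ + 6² - ¾*6) + 35)*5 = ((-¼ + 36 - 9/2) + 35)*5 = (125/4 + 35)*5 = (265/4)*5 = 1325/4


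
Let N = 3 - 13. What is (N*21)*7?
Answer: -1470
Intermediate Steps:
N = -10
(N*21)*7 = -10*21*7 = -210*7 = -1470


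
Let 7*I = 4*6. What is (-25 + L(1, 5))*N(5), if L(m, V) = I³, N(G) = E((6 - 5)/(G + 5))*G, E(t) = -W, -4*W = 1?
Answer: 26245/1372 ≈ 19.129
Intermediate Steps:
W = -¼ (W = -¼*1 = -¼ ≈ -0.25000)
E(t) = ¼ (E(t) = -1*(-¼) = ¼)
I = 24/7 (I = (4*6)/7 = (⅐)*24 = 24/7 ≈ 3.4286)
N(G) = G/4
L(m, V) = 13824/343 (L(m, V) = (24/7)³ = 13824/343)
(-25 + L(1, 5))*N(5) = (-25 + 13824/343)*((¼)*5) = (5249/343)*(5/4) = 26245/1372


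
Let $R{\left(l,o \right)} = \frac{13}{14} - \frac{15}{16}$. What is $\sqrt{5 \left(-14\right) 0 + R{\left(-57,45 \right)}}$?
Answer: $\frac{i \sqrt{7}}{28} \approx 0.094491 i$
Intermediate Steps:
$R{\left(l,o \right)} = - \frac{1}{112}$ ($R{\left(l,o \right)} = 13 \cdot \frac{1}{14} - \frac{15}{16} = \frac{13}{14} - \frac{15}{16} = - \frac{1}{112}$)
$\sqrt{5 \left(-14\right) 0 + R{\left(-57,45 \right)}} = \sqrt{5 \left(-14\right) 0 - \frac{1}{112}} = \sqrt{\left(-70\right) 0 - \frac{1}{112}} = \sqrt{0 - \frac{1}{112}} = \sqrt{- \frac{1}{112}} = \frac{i \sqrt{7}}{28}$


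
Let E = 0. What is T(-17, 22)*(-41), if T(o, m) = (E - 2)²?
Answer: -164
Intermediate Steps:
T(o, m) = 4 (T(o, m) = (0 - 2)² = (-2)² = 4)
T(-17, 22)*(-41) = 4*(-41) = -164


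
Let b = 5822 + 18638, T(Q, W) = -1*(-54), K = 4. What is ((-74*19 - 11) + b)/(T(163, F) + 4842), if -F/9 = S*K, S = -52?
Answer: 7681/1632 ≈ 4.7065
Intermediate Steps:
F = 1872 (F = -(-468)*4 = -9*(-208) = 1872)
T(Q, W) = 54
b = 24460
((-74*19 - 11) + b)/(T(163, F) + 4842) = ((-74*19 - 11) + 24460)/(54 + 4842) = ((-1406 - 11) + 24460)/4896 = (-1417 + 24460)*(1/4896) = 23043*(1/4896) = 7681/1632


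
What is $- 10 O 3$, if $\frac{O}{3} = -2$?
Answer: $180$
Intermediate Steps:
$O = -6$ ($O = 3 \left(-2\right) = -6$)
$- 10 O 3 = \left(-10\right) \left(-6\right) 3 = 60 \cdot 3 = 180$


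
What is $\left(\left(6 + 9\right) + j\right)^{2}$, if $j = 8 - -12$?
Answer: $1225$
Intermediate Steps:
$j = 20$ ($j = 8 + 12 = 20$)
$\left(\left(6 + 9\right) + j\right)^{2} = \left(\left(6 + 9\right) + 20\right)^{2} = \left(15 + 20\right)^{2} = 35^{2} = 1225$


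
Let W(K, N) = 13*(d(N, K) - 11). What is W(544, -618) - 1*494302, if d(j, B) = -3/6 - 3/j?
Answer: -50928498/103 ≈ -4.9445e+5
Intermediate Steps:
d(j, B) = -1/2 - 3/j (d(j, B) = -3*1/6 - 3/j = -1/2 - 3/j)
W(K, N) = -143 + 13*(-6 - N)/(2*N) (W(K, N) = 13*((-6 - N)/(2*N) - 11) = 13*(-11 + (-6 - N)/(2*N)) = -143 + 13*(-6 - N)/(2*N))
W(544, -618) - 1*494302 = (-299/2 - 39/(-618)) - 1*494302 = (-299/2 - 39*(-1/618)) - 494302 = (-299/2 + 13/206) - 494302 = -15392/103 - 494302 = -50928498/103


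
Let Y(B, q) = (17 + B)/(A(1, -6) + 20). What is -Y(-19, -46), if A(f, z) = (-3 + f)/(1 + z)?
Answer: 5/51 ≈ 0.098039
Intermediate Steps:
A(f, z) = (-3 + f)/(1 + z)
Y(B, q) = ⅚ + 5*B/102 (Y(B, q) = (17 + B)/((-3 + 1)/(1 - 6) + 20) = (17 + B)/(-2/(-5) + 20) = (17 + B)/(-⅕*(-2) + 20) = (17 + B)/(⅖ + 20) = (17 + B)/(102/5) = (17 + B)*(5/102) = ⅚ + 5*B/102)
-Y(-19, -46) = -(⅚ + (5/102)*(-19)) = -(⅚ - 95/102) = -1*(-5/51) = 5/51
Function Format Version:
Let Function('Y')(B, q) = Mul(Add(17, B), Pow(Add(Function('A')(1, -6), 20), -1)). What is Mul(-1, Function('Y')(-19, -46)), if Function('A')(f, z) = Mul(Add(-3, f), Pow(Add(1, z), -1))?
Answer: Rational(5, 51) ≈ 0.098039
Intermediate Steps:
Function('A')(f, z) = Mul(Pow(Add(1, z), -1), Add(-3, f))
Function('Y')(B, q) = Add(Rational(5, 6), Mul(Rational(5, 102), B)) (Function('Y')(B, q) = Mul(Add(17, B), Pow(Add(Mul(Pow(Add(1, -6), -1), Add(-3, 1)), 20), -1)) = Mul(Add(17, B), Pow(Add(Mul(Pow(-5, -1), -2), 20), -1)) = Mul(Add(17, B), Pow(Add(Mul(Rational(-1, 5), -2), 20), -1)) = Mul(Add(17, B), Pow(Add(Rational(2, 5), 20), -1)) = Mul(Add(17, B), Pow(Rational(102, 5), -1)) = Mul(Add(17, B), Rational(5, 102)) = Add(Rational(5, 6), Mul(Rational(5, 102), B)))
Mul(-1, Function('Y')(-19, -46)) = Mul(-1, Add(Rational(5, 6), Mul(Rational(5, 102), -19))) = Mul(-1, Add(Rational(5, 6), Rational(-95, 102))) = Mul(-1, Rational(-5, 51)) = Rational(5, 51)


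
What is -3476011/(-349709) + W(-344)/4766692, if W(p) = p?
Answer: 4142238381429/416738773157 ≈ 9.9397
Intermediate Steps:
-3476011/(-349709) + W(-344)/4766692 = -3476011/(-349709) - 344/4766692 = -3476011*(-1/349709) - 344*1/4766692 = 3476011/349709 - 86/1191673 = 4142238381429/416738773157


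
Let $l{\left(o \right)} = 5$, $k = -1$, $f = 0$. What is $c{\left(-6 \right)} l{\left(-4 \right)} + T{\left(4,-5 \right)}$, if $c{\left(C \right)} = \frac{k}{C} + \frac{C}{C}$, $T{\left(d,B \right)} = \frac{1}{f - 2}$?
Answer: $\frac{16}{3} \approx 5.3333$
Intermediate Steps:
$T{\left(d,B \right)} = - \frac{1}{2}$ ($T{\left(d,B \right)} = \frac{1}{0 - 2} = \frac{1}{-2} = - \frac{1}{2}$)
$c{\left(C \right)} = 1 - \frac{1}{C}$ ($c{\left(C \right)} = - \frac{1}{C} + \frac{C}{C} = - \frac{1}{C} + 1 = 1 - \frac{1}{C}$)
$c{\left(-6 \right)} l{\left(-4 \right)} + T{\left(4,-5 \right)} = \frac{-1 - 6}{-6} \cdot 5 - \frac{1}{2} = \left(- \frac{1}{6}\right) \left(-7\right) 5 - \frac{1}{2} = \frac{7}{6} \cdot 5 - \frac{1}{2} = \frac{35}{6} - \frac{1}{2} = \frac{16}{3}$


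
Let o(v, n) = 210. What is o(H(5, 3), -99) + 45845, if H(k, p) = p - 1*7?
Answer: 46055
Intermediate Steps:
H(k, p) = -7 + p (H(k, p) = p - 7 = -7 + p)
o(H(5, 3), -99) + 45845 = 210 + 45845 = 46055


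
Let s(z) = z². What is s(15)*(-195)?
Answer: -43875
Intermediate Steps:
s(15)*(-195) = 15²*(-195) = 225*(-195) = -43875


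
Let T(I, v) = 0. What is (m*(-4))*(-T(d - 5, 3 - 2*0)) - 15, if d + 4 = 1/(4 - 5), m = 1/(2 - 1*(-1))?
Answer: -15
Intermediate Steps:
m = ⅓ (m = 1/(2 + 1) = 1/3 = ⅓ ≈ 0.33333)
d = -5 (d = -4 + 1/(4 - 5) = -4 + 1/(-1) = -4 - 1 = -5)
(m*(-4))*(-T(d - 5, 3 - 2*0)) - 15 = ((⅓)*(-4))*(-1*0) - 15 = -4/3*0 - 15 = 0 - 15 = -15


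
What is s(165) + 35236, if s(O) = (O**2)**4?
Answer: 549378366500425861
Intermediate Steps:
s(O) = O**8
s(165) + 35236 = 165**8 + 35236 = 549378366500390625 + 35236 = 549378366500425861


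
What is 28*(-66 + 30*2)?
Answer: -168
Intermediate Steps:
28*(-66 + 30*2) = 28*(-66 + 60) = 28*(-6) = -168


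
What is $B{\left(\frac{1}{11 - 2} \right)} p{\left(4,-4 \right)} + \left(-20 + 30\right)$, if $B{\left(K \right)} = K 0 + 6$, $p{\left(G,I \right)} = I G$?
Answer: $-86$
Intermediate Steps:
$p{\left(G,I \right)} = G I$
$B{\left(K \right)} = 6$ ($B{\left(K \right)} = 0 + 6 = 6$)
$B{\left(\frac{1}{11 - 2} \right)} p{\left(4,-4 \right)} + \left(-20 + 30\right) = 6 \cdot 4 \left(-4\right) + \left(-20 + 30\right) = 6 \left(-16\right) + 10 = -96 + 10 = -86$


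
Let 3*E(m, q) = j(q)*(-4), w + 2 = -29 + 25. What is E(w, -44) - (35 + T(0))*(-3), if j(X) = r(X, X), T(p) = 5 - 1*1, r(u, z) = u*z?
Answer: -7393/3 ≈ -2464.3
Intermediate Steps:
w = -6 (w = -2 + (-29 + 25) = -2 - 4 = -6)
T(p) = 4 (T(p) = 5 - 1 = 4)
j(X) = X**2 (j(X) = X*X = X**2)
E(m, q) = -4*q**2/3 (E(m, q) = (q**2*(-4))/3 = (-4*q**2)/3 = -4*q**2/3)
E(w, -44) - (35 + T(0))*(-3) = -4/3*(-44)**2 - (35 + 4)*(-3) = -4/3*1936 - 39*(-3) = -7744/3 - 1*(-117) = -7744/3 + 117 = -7393/3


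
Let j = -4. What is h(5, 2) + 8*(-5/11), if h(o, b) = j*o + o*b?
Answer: -150/11 ≈ -13.636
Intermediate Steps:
h(o, b) = -4*o + b*o (h(o, b) = -4*o + o*b = -4*o + b*o)
h(5, 2) + 8*(-5/11) = 5*(-4 + 2) + 8*(-5/11) = 5*(-2) + 8*(-5*1/11) = -10 + 8*(-5/11) = -10 - 40/11 = -150/11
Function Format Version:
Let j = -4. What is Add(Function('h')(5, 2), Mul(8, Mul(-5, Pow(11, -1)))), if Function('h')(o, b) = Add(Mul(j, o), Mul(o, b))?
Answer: Rational(-150, 11) ≈ -13.636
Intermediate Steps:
Function('h')(o, b) = Add(Mul(-4, o), Mul(b, o)) (Function('h')(o, b) = Add(Mul(-4, o), Mul(o, b)) = Add(Mul(-4, o), Mul(b, o)))
Add(Function('h')(5, 2), Mul(8, Mul(-5, Pow(11, -1)))) = Add(Mul(5, Add(-4, 2)), Mul(8, Mul(-5, Pow(11, -1)))) = Add(Mul(5, -2), Mul(8, Mul(-5, Rational(1, 11)))) = Add(-10, Mul(8, Rational(-5, 11))) = Add(-10, Rational(-40, 11)) = Rational(-150, 11)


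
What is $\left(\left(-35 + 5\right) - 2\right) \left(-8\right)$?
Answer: $256$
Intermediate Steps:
$\left(\left(-35 + 5\right) - 2\right) \left(-8\right) = \left(-30 - 2\right) \left(-8\right) = \left(-32\right) \left(-8\right) = 256$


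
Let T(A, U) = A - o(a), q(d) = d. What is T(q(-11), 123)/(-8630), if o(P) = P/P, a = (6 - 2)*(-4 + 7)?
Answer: 6/4315 ≈ 0.0013905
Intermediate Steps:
a = 12 (a = 4*3 = 12)
o(P) = 1
T(A, U) = -1 + A (T(A, U) = A - 1*1 = A - 1 = -1 + A)
T(q(-11), 123)/(-8630) = (-1 - 11)/(-8630) = -12*(-1/8630) = 6/4315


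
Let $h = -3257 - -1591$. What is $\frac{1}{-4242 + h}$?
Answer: $- \frac{1}{5908} \approx -0.00016926$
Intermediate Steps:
$h = -1666$ ($h = -3257 + 1591 = -1666$)
$\frac{1}{-4242 + h} = \frac{1}{-4242 - 1666} = \frac{1}{-5908} = - \frac{1}{5908}$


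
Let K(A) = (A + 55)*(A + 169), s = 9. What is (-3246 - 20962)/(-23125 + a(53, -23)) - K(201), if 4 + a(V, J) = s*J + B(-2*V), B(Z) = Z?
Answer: -1110201016/11721 ≈ -94719.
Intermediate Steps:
a(V, J) = -4 - 2*V + 9*J (a(V, J) = -4 + (9*J - 2*V) = -4 + (-2*V + 9*J) = -4 - 2*V + 9*J)
K(A) = (55 + A)*(169 + A)
(-3246 - 20962)/(-23125 + a(53, -23)) - K(201) = (-3246 - 20962)/(-23125 + (-4 - 2*53 + 9*(-23))) - (9295 + 201² + 224*201) = -24208/(-23125 + (-4 - 106 - 207)) - (9295 + 40401 + 45024) = -24208/(-23125 - 317) - 1*94720 = -24208/(-23442) - 94720 = -24208*(-1/23442) - 94720 = 12104/11721 - 94720 = -1110201016/11721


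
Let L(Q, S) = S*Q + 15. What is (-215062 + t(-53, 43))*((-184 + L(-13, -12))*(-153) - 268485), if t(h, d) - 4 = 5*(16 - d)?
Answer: 57348073728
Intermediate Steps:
L(Q, S) = 15 + Q*S (L(Q, S) = Q*S + 15 = 15 + Q*S)
t(h, d) = 84 - 5*d (t(h, d) = 4 + 5*(16 - d) = 4 + (80 - 5*d) = 84 - 5*d)
(-215062 + t(-53, 43))*((-184 + L(-13, -12))*(-153) - 268485) = (-215062 + (84 - 5*43))*((-184 + (15 - 13*(-12)))*(-153) - 268485) = (-215062 + (84 - 215))*((-184 + (15 + 156))*(-153) - 268485) = (-215062 - 131)*((-184 + 171)*(-153) - 268485) = -215193*(-13*(-153) - 268485) = -215193*(1989 - 268485) = -215193*(-266496) = 57348073728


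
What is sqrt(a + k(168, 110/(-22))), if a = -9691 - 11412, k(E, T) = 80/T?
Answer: 7*I*sqrt(431) ≈ 145.32*I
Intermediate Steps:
a = -21103
sqrt(a + k(168, 110/(-22))) = sqrt(-21103 + 80/((110/(-22)))) = sqrt(-21103 + 80/((110*(-1/22)))) = sqrt(-21103 + 80/(-5)) = sqrt(-21103 + 80*(-1/5)) = sqrt(-21103 - 16) = sqrt(-21119) = 7*I*sqrt(431)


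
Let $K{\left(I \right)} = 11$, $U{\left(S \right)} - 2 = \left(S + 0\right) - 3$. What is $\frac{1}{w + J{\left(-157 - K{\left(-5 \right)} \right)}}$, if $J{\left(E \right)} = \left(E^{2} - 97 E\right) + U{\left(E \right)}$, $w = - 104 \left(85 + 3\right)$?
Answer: $\frac{1}{35199} \approx 2.841 \cdot 10^{-5}$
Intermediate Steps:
$U{\left(S \right)} = -1 + S$ ($U{\left(S \right)} = 2 + \left(\left(S + 0\right) - 3\right) = 2 + \left(S - 3\right) = 2 + \left(-3 + S\right) = -1 + S$)
$w = -9152$ ($w = \left(-104\right) 88 = -9152$)
$J{\left(E \right)} = -1 + E^{2} - 96 E$ ($J{\left(E \right)} = \left(E^{2} - 97 E\right) + \left(-1 + E\right) = -1 + E^{2} - 96 E$)
$\frac{1}{w + J{\left(-157 - K{\left(-5 \right)} \right)}} = \frac{1}{-9152 - \left(1 - \left(-157 - 11\right)^{2} + 96 \left(-157 - 11\right)\right)} = \frac{1}{-9152 - \left(-16127 - 28224\right)} = \frac{1}{-9152 + \left(-1 + 28224 + 16128\right)} = \frac{1}{-9152 + 44351} = \frac{1}{35199}$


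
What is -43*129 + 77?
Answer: -5470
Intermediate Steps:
-43*129 + 77 = -5547 + 77 = -5470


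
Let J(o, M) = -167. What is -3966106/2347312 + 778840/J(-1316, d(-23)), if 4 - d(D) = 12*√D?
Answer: -914421408891/196000552 ≈ -4665.4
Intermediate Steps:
d(D) = 4 - 12*√D
-3966106/2347312 + 778840/J(-1316, d(-23)) = -3966106/2347312 + 778840/(-167) = -3966106*1/2347312 + 778840*(-1/167) = -1983053/1173656 - 778840/167 = -914421408891/196000552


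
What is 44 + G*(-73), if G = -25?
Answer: 1869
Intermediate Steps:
44 + G*(-73) = 44 - 25*(-73) = 44 + 1825 = 1869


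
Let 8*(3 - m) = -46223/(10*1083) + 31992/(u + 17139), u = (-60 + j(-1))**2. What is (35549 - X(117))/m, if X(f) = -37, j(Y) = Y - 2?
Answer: 5423297859360/509632757 ≈ 10642.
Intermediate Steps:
j(Y) = -2 + Y
u = 3969 (u = (-60 + (-2 - 1))**2 = (-60 - 3)**2 = (-63)**2 = 3969)
m = 509632757/152399760 (m = 3 - (-46223/(10*1083) + 31992/(3969 + 17139))/8 = 3 - (-46223/10830 + 31992/21108)/8 = 3 - (-46223*1/10830 + 31992*(1/21108))/8 = 3 - (-46223/10830 + 2666/1759)/8 = 3 - 1/8*(-52433477/19049970) = 3 + 52433477/152399760 = 509632757/152399760 ≈ 3.3441)
(35549 - X(117))/m = (35549 - 1*(-37))/(509632757/152399760) = (35549 + 37)*(152399760/509632757) = 35586*(152399760/509632757) = 5423297859360/509632757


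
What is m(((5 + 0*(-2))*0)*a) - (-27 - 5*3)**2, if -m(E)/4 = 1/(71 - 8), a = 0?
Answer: -111136/63 ≈ -1764.1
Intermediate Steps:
m(E) = -4/63 (m(E) = -4/(71 - 8) = -4/63)
m(((5 + 0*(-2))*0)*a) - (-27 - 5*3)**2 = -4/63 - (-27 - 5*3)**2 = -4/63 - (-27 - 15)**2 = -4/63 - 1*(-42)**2 = -4/63 - 1*1764 = -4/63 - 1764 = -111136/63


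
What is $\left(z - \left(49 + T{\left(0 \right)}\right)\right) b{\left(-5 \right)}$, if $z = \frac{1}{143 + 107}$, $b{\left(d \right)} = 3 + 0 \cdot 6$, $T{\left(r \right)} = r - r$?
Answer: $- \frac{36747}{250} \approx -146.99$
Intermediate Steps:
$T{\left(r \right)} = 0$
$b{\left(d \right)} = 3$ ($b{\left(d \right)} = 3 + 0 = 3$)
$z = \frac{1}{250} \approx 0.004$
$\left(z - \left(49 + T{\left(0 \right)}\right)\right) b{\left(-5 \right)} = \left(\frac{1}{250} - 49\right) 3 = \left(- \frac{12249}{250}\right) 3 = - \frac{36747}{250}$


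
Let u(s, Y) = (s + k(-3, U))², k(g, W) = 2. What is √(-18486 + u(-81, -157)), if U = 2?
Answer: I*√12245 ≈ 110.66*I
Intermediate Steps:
u(s, Y) = (2 + s)² (u(s, Y) = (s + 2)² = (2 + s)²)
√(-18486 + u(-81, -157)) = √(-18486 + (2 - 81)²) = √(-18486 + (-79)²) = √(-18486 + 6241) = √(-12245) = I*√12245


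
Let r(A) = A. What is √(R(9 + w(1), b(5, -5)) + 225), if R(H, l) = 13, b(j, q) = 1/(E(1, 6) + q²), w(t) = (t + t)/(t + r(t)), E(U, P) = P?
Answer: √238 ≈ 15.427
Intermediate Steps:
w(t) = 1 (w(t) = (t + t)/(t + t) = (2*t)/((2*t)) = (2*t)*(1/(2*t)) = 1)
b(j, q) = 1/(6 + q²)
√(R(9 + w(1), b(5, -5)) + 225) = √(13 + 225) = √238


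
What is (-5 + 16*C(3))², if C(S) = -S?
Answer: 2809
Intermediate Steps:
(-5 + 16*C(3))² = (-5 + 16*(-1*3))² = (-5 + 16*(-3))² = (-5 - 48)² = (-53)² = 2809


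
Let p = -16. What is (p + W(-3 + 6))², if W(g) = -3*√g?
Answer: 283 + 96*√3 ≈ 449.28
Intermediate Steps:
(p + W(-3 + 6))² = (-16 - 3*√(-3 + 6))² = (-16 - 3*√3)²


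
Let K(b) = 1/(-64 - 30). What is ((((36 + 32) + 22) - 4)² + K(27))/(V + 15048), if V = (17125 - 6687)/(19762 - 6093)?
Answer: 9503003187/19335945700 ≈ 0.49147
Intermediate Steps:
V = 10438/13669 ≈ 0.76363
K(b) = -1/94 (K(b) = 1/(-94) = -1/94)
((((36 + 32) + 22) - 4)² + K(27))/(V + 15048) = ((((36 + 32) + 22) - 4)² - 1/94)/(10438/13669 + 15048) = (((68 + 22) - 4)² - 1/94)/(205701550/13669) = ((90 - 4)² - 1/94)*(13669/205701550) = (86² - 1/94)*(13669/205701550) = (7396 - 1/94)*(13669/205701550) = (695223/94)*(13669/205701550) = 9503003187/19335945700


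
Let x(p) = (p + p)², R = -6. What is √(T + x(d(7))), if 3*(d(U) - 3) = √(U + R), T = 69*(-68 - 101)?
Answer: I*√104549/3 ≈ 107.78*I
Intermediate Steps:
T = -11661 (T = 69*(-169) = -11661)
d(U) = 3 + √(-6 + U)/3 (d(U) = 3 + √(U - 6)/3 = 3 + √(-6 + U)/3)
x(p) = 4*p² (x(p) = (2*p)² = 4*p²)
√(T + x(d(7))) = √(-11661 + 4*(3 + √(-6 + 7)/3)²) = √(-11661 + 4*(3 + √1/3)²) = √(-11661 + 4*(3 + (⅓)*1)²) = √(-11661 + 4*(3 + ⅓)²) = √(-11661 + 4*(10/3)²) = √(-11661 + 4*(100/9)) = √(-11661 + 400/9) = √(-104549/9) = I*√104549/3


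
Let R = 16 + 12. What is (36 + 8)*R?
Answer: 1232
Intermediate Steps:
R = 28
(36 + 8)*R = (36 + 8)*28 = 44*28 = 1232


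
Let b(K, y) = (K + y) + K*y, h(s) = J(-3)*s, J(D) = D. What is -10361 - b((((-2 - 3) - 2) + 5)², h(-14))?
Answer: -10575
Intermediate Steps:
h(s) = -3*s
b(K, y) = K + y + K*y
-10361 - b((((-2 - 3) - 2) + 5)², h(-14)) = -10361 - ((((-2 - 3) - 2) + 5)² - 3*(-14) + (((-2 - 3) - 2) + 5)²*(-3*(-14))) = -10361 - (((-5 - 2) + 5)² + 42 + ((-5 - 2) + 5)²*42) = -10361 - ((-7 + 5)² + 42 + (-7 + 5)²*42) = -10361 - ((-2)² + 42 + (-2)²*42) = -10361 - (4 + 42 + 4*42) = -10361 - (4 + 42 + 168) = -10361 - 1*214 = -10361 - 214 = -10575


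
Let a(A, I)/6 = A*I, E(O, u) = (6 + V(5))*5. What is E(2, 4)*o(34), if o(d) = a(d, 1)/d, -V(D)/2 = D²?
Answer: -1320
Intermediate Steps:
V(D) = -2*D²
E(O, u) = -220 (E(O, u) = (6 - 2*5²)*5 = (6 - 2*25)*5 = (6 - 50)*5 = -44*5 = -220)
a(A, I) = 6*A*I (a(A, I) = 6*(A*I) = 6*A*I)
o(d) = 6 (o(d) = (6*d*1)/d = (6*d)/d = 6)
E(2, 4)*o(34) = -220*6 = -1320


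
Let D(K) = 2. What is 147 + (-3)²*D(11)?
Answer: 165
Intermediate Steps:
147 + (-3)²*D(11) = 147 + (-3)²*2 = 147 + 9*2 = 147 + 18 = 165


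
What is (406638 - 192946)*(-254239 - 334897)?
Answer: -125893650112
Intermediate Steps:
(406638 - 192946)*(-254239 - 334897) = 213692*(-589136) = -125893650112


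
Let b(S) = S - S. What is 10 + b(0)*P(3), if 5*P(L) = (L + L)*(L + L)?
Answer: 10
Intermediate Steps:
b(S) = 0
P(L) = 4*L²/5 (P(L) = ((L + L)*(L + L))/5 = ((2*L)*(2*L))/5 = (4*L²)/5 = 4*L²/5)
10 + b(0)*P(3) = 10 + 0*((⅘)*3²) = 10 + 0*((⅘)*9) = 10 + 0*(36/5) = 10 + 0 = 10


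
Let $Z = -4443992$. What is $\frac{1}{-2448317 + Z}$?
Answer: $- \frac{1}{6892309} \approx -1.4509 \cdot 10^{-7}$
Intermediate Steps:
$\frac{1}{-2448317 + Z} = \frac{1}{-2448317 - 4443992} = \frac{1}{-6892309} = - \frac{1}{6892309}$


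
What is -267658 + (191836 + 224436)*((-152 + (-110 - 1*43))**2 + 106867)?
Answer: 83209174966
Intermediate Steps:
-267658 + (191836 + 224436)*((-152 + (-110 - 1*43))**2 + 106867) = -267658 + 416272*((-152 + (-110 - 43))**2 + 106867) = -267658 + 416272*((-152 - 153)**2 + 106867) = -267658 + 416272*((-305)**2 + 106867) = -267658 + 416272*(93025 + 106867) = -267658 + 416272*199892 = -267658 + 83209442624 = 83209174966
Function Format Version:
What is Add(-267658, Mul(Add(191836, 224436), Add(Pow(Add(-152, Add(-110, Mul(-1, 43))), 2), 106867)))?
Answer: 83209174966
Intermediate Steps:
Add(-267658, Mul(Add(191836, 224436), Add(Pow(Add(-152, Add(-110, Mul(-1, 43))), 2), 106867))) = Add(-267658, Mul(416272, Add(Pow(Add(-152, Add(-110, -43)), 2), 106867))) = Add(-267658, Mul(416272, Add(Pow(Add(-152, -153), 2), 106867))) = Add(-267658, Mul(416272, Add(Pow(-305, 2), 106867))) = Add(-267658, Mul(416272, Add(93025, 106867))) = Add(-267658, Mul(416272, 199892)) = Add(-267658, 83209442624) = 83209174966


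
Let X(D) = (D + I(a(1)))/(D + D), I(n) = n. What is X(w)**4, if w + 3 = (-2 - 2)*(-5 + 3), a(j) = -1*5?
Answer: 0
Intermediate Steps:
a(j) = -5
w = 5 (w = -3 + (-2 - 2)*(-5 + 3) = -3 - 4*(-2) = -3 + 8 = 5)
X(D) = (-5 + D)/(2*D) (X(D) = (D - 5)/(D + D) = (-5 + D)/((2*D)) = (-5 + D)*(1/(2*D)) = (-5 + D)/(2*D))
X(w)**4 = ((1/2)*(-5 + 5)/5)**4 = ((1/2)*(1/5)*0)**4 = 0**4 = 0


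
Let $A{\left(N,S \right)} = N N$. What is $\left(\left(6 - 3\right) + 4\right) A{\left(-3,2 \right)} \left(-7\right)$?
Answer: $-441$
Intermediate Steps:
$A{\left(N,S \right)} = N^{2}$
$\left(\left(6 - 3\right) + 4\right) A{\left(-3,2 \right)} \left(-7\right) = \left(\left(6 - 3\right) + 4\right) \left(-3\right)^{2} \left(-7\right) = \left(3 + 4\right) 9 \left(-7\right) = 7 \cdot 9 \left(-7\right) = 63 \left(-7\right) = -441$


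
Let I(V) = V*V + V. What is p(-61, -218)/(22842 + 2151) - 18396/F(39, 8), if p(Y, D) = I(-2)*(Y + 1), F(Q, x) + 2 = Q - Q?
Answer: 76628498/8331 ≈ 9198.0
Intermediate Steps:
I(V) = V + V**2 (I(V) = V**2 + V = V + V**2)
F(Q, x) = -2 (F(Q, x) = -2 + (Q - Q) = -2 + 0 = -2)
p(Y, D) = 2 + 2*Y (p(Y, D) = (-2*(1 - 2))*(Y + 1) = (-2*(-1))*(1 + Y) = 2*(1 + Y) = 2 + 2*Y)
p(-61, -218)/(22842 + 2151) - 18396/F(39, 8) = (2 + 2*(-61))/(22842 + 2151) - 18396/(-2) = (2 - 122)/24993 - 18396*(-1/2) = -120*1/24993 + 9198 = -40/8331 + 9198 = 76628498/8331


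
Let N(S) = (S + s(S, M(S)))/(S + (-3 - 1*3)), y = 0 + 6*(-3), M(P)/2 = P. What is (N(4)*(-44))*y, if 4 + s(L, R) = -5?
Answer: 1980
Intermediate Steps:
M(P) = 2*P
s(L, R) = -9 (s(L, R) = -4 - 5 = -9)
y = -18 (y = 0 - 18 = -18)
N(S) = (-9 + S)/(-6 + S) (N(S) = (S - 9)/(S + (-3 - 1*3)) = (-9 + S)/(S + (-3 - 3)) = (-9 + S)/(S - 6) = (-9 + S)/(-6 + S))
(N(4)*(-44))*y = (((-9 + 4)/(-6 + 4))*(-44))*(-18) = ((-5/(-2))*(-44))*(-18) = (-½*(-5)*(-44))*(-18) = ((5/2)*(-44))*(-18) = -110*(-18) = 1980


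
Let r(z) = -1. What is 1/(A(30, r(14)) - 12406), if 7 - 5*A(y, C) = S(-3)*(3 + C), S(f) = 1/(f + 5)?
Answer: -5/62024 ≈ -8.0614e-5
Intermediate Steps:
S(f) = 1/(5 + f)
A(y, C) = 11/10 - C/10 (A(y, C) = 7/5 - (3 + C)/(5*(5 - 3)) = 7/5 - (3 + C)/(5*2) = 7/5 - (3 + C)/10 = 7/5 - (3/2 + C/2)/5 = 7/5 + (-3/10 - C/10) = 11/10 - C/10)
1/(A(30, r(14)) - 12406) = 1/((11/10 - 1/10*(-1)) - 12406) = 1/((11/10 + 1/10) - 12406) = 1/(6/5 - 12406) = 1/(-62024/5) = -5/62024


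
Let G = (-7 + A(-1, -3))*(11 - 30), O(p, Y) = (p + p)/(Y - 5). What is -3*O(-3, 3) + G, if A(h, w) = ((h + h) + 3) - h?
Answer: 86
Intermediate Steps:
O(p, Y) = 2*p/(-5 + Y) (O(p, Y) = (2*p)/(-5 + Y) = 2*p/(-5 + Y))
A(h, w) = 3 + h (A(h, w) = (2*h + 3) - h = (3 + 2*h) - h = 3 + h)
G = 95 (G = (-7 + (3 - 1))*(11 - 30) = (-7 + 2)*(-19) = -5*(-19) = 95)
-3*O(-3, 3) + G = -6*(-3)/(-5 + 3) + 95 = -6*(-3)/(-2) + 95 = -6*(-3)*(-1)/2 + 95 = -3*3 + 95 = -9 + 95 = 86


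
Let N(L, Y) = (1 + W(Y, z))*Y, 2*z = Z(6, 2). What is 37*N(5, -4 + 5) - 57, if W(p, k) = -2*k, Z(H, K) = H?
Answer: -242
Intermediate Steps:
z = 3 (z = (½)*6 = 3)
N(L, Y) = -5*Y (N(L, Y) = (1 - 2*3)*Y = (1 - 6)*Y = -5*Y)
37*N(5, -4 + 5) - 57 = 37*(-5*(-4 + 5)) - 57 = 37*(-5*1) - 57 = 37*(-5) - 57 = -185 - 57 = -242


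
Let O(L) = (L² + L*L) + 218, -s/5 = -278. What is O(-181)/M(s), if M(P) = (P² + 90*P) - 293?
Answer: 65740/2056907 ≈ 0.031961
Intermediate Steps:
s = 1390 (s = -5*(-278) = 1390)
O(L) = 218 + 2*L² (O(L) = (L² + L²) + 218 = 2*L² + 218 = 218 + 2*L²)
M(P) = -293 + P² + 90*P
O(-181)/M(s) = (218 + 2*(-181)²)/(-293 + 1390² + 90*1390) = (218 + 2*32761)/(-293 + 1932100 + 125100) = (218 + 65522)/2056907 = 65740*(1/2056907) = 65740/2056907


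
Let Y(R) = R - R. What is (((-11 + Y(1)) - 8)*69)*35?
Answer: -45885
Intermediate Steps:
Y(R) = 0
(((-11 + Y(1)) - 8)*69)*35 = (((-11 + 0) - 8)*69)*35 = ((-11 - 8)*69)*35 = -19*69*35 = -1311*35 = -45885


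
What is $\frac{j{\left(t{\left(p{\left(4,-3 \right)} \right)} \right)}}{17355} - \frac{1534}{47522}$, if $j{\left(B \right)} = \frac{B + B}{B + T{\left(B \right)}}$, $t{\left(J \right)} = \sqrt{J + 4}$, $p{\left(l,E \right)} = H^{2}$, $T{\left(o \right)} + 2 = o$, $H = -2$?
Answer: $- \frac{92988907}{2886605085} + \frac{2 \sqrt{2}}{121485} \approx -0.032191$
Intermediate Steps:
$T{\left(o \right)} = -2 + o$
$p{\left(l,E \right)} = 4$ ($p{\left(l,E \right)} = \left(-2\right)^{2} = 4$)
$t{\left(J \right)} = \sqrt{4 + J}$
$j{\left(B \right)} = \frac{2 B}{-2 + 2 B}$ ($j{\left(B \right)} = \frac{B + B}{B + \left(-2 + B\right)} = \frac{2 B}{-2 + 2 B}$)
$\frac{j{\left(t{\left(p{\left(4,-3 \right)} \right)} \right)}}{17355} - \frac{1534}{47522} = \frac{\sqrt{4 + 4} \frac{1}{-1 + \sqrt{4 + 4}}}{17355} - \frac{1534}{47522} = \frac{\sqrt{8}}{-1 + \sqrt{8}} \cdot \frac{1}{17355} - \frac{767}{23761} = \frac{2 \sqrt{2}}{-1 + 2 \sqrt{2}} \cdot \frac{1}{17355} - \frac{767}{23761} = \frac{2 \sqrt{2}}{17355 \left(-1 + 2 \sqrt{2}\right)} - \frac{767}{23761} = - \frac{767}{23761} + \frac{2 \sqrt{2}}{17355 \left(-1 + 2 \sqrt{2}\right)}$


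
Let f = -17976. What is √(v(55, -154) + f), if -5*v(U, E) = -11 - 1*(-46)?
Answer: 7*I*√367 ≈ 134.1*I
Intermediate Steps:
v(U, E) = -7 (v(U, E) = -(-11 - 1*(-46))/5 = -(-11 + 46)/5 = -⅕*35 = -7)
√(v(55, -154) + f) = √(-7 - 17976) = √(-17983) = 7*I*√367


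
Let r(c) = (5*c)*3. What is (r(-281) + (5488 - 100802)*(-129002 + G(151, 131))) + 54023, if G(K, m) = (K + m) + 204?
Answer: 12249423832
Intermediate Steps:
r(c) = 15*c
G(K, m) = 204 + K + m
(r(-281) + (5488 - 100802)*(-129002 + G(151, 131))) + 54023 = (15*(-281) + (5488 - 100802)*(-129002 + (204 + 151 + 131))) + 54023 = (-4215 - 95314*(-129002 + 486)) + 54023 = (-4215 - 95314*(-128516)) + 54023 = (-4215 + 12249374024) + 54023 = 12249369809 + 54023 = 12249423832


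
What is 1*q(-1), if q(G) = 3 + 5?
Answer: 8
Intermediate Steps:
q(G) = 8
1*q(-1) = 1*8 = 8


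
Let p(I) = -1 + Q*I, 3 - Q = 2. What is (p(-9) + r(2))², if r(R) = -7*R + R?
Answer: 484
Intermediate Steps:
Q = 1 (Q = 3 - 1*2 = 3 - 2 = 1)
p(I) = -1 + I (p(I) = -1 + 1*I = -1 + I)
r(R) = -6*R
(p(-9) + r(2))² = ((-1 - 9) - 6*2)² = (-10 - 12)² = (-22)² = 484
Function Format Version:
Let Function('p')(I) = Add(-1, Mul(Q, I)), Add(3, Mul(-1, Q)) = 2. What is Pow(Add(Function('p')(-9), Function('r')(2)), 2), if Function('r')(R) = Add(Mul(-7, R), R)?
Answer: 484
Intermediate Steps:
Q = 1 (Q = Add(3, Mul(-1, 2)) = Add(3, -2) = 1)
Function('p')(I) = Add(-1, I) (Function('p')(I) = Add(-1, Mul(1, I)) = Add(-1, I))
Function('r')(R) = Mul(-6, R)
Pow(Add(Function('p')(-9), Function('r')(2)), 2) = Pow(Add(Add(-1, -9), Mul(-6, 2)), 2) = Pow(Add(-10, -12), 2) = Pow(-22, 2) = 484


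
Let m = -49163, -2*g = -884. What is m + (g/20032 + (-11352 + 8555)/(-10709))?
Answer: -5273259073631/107261344 ≈ -49163.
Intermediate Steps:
g = 442 (g = -½*(-884) = 442)
m + (g/20032 + (-11352 + 8555)/(-10709)) = -49163 + (442/20032 + (-11352 + 8555)/(-10709)) = -49163 + (442*(1/20032) - 2797*(-1/10709)) = -49163 + (221/10016 + 2797/10709) = -49163 + 30381441/107261344 = -5273259073631/107261344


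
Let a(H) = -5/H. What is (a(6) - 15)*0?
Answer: 0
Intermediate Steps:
(a(6) - 15)*0 = (-5/6 - 15)*0 = (-5*⅙ - 15)*0 = (-⅚ - 15)*0 = -95/6*0 = 0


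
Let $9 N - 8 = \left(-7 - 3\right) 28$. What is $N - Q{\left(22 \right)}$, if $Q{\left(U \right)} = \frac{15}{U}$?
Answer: $- \frac{6119}{198} \approx -30.904$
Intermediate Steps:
$N = - \frac{272}{9}$ ($N = \frac{8}{9} + \frac{\left(-7 - 3\right) 28}{9} = \frac{8}{9} + \frac{\left(-10\right) 28}{9} = \frac{8}{9} + \frac{1}{9} \left(-280\right) = \frac{8}{9} - \frac{280}{9} = - \frac{272}{9} \approx -30.222$)
$N - Q{\left(22 \right)} = - \frac{272}{9} - \frac{15}{22} = - \frac{6119}{198}$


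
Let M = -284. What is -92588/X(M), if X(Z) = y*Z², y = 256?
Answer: -23147/5161984 ≈ -0.0044841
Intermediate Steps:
X(Z) = 256*Z²
-92588/X(M) = -92588/(256*(-284)²) = -92588/(256*80656) = -92588/20647936 = -92588*1/20647936 = -23147/5161984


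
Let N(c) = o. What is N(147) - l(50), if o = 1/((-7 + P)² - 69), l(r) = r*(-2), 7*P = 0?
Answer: 1999/20 ≈ 99.950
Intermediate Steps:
P = 0 (P = (⅐)*0 = 0)
l(r) = -2*r
o = -1/20 (o = 1/((-7 + 0)² - 69) = 1/((-7)² - 69) = 1/(49 - 69) = 1/(-20) = -1/20 ≈ -0.050000)
N(c) = -1/20
N(147) - l(50) = -1/20 - (-2)*50 = -1/20 - 1*(-100) = -1/20 + 100 = 1999/20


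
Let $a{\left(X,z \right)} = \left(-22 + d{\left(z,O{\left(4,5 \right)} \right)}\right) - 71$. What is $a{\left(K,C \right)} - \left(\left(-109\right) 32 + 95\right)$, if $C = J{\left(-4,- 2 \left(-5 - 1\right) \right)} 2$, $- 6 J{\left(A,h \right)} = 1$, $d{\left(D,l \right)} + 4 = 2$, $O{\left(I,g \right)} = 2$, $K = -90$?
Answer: $3298$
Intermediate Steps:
$d{\left(D,l \right)} = -2$ ($d{\left(D,l \right)} = -4 + 2 = -2$)
$J{\left(A,h \right)} = - \frac{1}{6}$ ($J{\left(A,h \right)} = \left(- \frac{1}{6}\right) 1 = - \frac{1}{6}$)
$C = - \frac{1}{3}$ ($C = \left(- \frac{1}{6}\right) 2 = - \frac{1}{3} \approx -0.33333$)
$a{\left(X,z \right)} = -95$ ($a{\left(X,z \right)} = \left(-22 - 2\right) - 71 = -24 - 71 = -95$)
$a{\left(K,C \right)} - \left(\left(-109\right) 32 + 95\right) = -95 - \left(\left(-109\right) 32 + 95\right) = -95 - \left(-3488 + 95\right) = -95 - -3393 = -95 + 3393 = 3298$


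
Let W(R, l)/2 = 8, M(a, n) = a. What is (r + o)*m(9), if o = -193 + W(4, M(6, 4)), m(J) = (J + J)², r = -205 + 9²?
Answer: -97524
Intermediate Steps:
r = -124 (r = -205 + 81 = -124)
W(R, l) = 16 (W(R, l) = 2*8 = 16)
m(J) = 4*J² (m(J) = (2*J)² = 4*J²)
o = -177 (o = -193 + 16 = -177)
(r + o)*m(9) = (-124 - 177)*(4*9²) = -1204*81 = -301*324 = -97524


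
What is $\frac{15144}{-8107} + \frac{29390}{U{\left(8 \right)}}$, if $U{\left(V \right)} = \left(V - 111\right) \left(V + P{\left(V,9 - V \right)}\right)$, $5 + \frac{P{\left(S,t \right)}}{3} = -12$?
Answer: $\frac{171191954}{35905903} \approx 4.7678$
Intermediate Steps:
$P{\left(S,t \right)} = -51$ ($P{\left(S,t \right)} = -15 + 3 \left(-12\right) = -15 - 36 = -51$)
$U{\left(V \right)} = \left(-111 + V\right) \left(-51 + V\right)$ ($U{\left(V \right)} = \left(V - 111\right) \left(V - 51\right) = \left(-111 + V\right) \left(-51 + V\right)$)
$\frac{15144}{-8107} + \frac{29390}{U{\left(8 \right)}} = \frac{15144}{-8107} + \frac{29390}{5661 + 8^{2} - 1296} = 15144 \left(- \frac{1}{8107}\right) + \frac{29390}{5661 + 64 - 1296} = - \frac{15144}{8107} + \frac{29390}{4429} = \frac{171191954}{35905903}$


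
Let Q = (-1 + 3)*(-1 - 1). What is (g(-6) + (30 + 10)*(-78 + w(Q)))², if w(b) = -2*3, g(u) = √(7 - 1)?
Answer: (3360 - √6)² ≈ 1.1273e+7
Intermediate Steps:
Q = -4 (Q = 2*(-2) = -4)
g(u) = √6
w(b) = -6
(g(-6) + (30 + 10)*(-78 + w(Q)))² = (√6 + (30 + 10)*(-78 - 6))² = (√6 + 40*(-84))² = (√6 - 3360)² = (-3360 + √6)²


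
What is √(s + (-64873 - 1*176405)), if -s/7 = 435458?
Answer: 2*I*√822371 ≈ 1813.7*I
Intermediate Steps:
s = -3048206 (s = -7*435458 = -3048206)
√(s + (-64873 - 1*176405)) = √(-3048206 + (-64873 - 1*176405)) = √(-3048206 + (-64873 - 176405)) = √(-3048206 - 241278) = √(-3289484) = 2*I*√822371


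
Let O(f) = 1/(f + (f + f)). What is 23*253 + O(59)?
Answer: 1029964/177 ≈ 5819.0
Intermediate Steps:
O(f) = 1/(3*f) (O(f) = 1/(f + 2*f) = 1/(3*f))
23*253 + O(59) = 23*253 + (⅓)/59 = 5819 + (⅓)*(1/59) = 5819 + 1/177 = 1029964/177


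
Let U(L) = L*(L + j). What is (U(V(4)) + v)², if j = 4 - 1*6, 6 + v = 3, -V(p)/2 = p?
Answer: 5929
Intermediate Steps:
V(p) = -2*p
v = -3 (v = -6 + 3 = -3)
j = -2 (j = 4 - 6 = -2)
U(L) = L*(-2 + L) (U(L) = L*(L - 2) = L*(-2 + L))
(U(V(4)) + v)² = ((-2*4)*(-2 - 2*4) - 3)² = (-8*(-2 - 8) - 3)² = (-8*(-10) - 3)² = (80 - 3)² = 77² = 5929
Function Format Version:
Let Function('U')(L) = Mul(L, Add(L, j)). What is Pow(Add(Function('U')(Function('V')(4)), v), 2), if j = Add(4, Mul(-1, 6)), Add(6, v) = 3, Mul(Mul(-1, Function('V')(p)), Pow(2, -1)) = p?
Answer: 5929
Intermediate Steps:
Function('V')(p) = Mul(-2, p)
v = -3 (v = Add(-6, 3) = -3)
j = -2 (j = Add(4, -6) = -2)
Function('U')(L) = Mul(L, Add(-2, L)) (Function('U')(L) = Mul(L, Add(L, -2)) = Mul(L, Add(-2, L)))
Pow(Add(Function('U')(Function('V')(4)), v), 2) = Pow(Add(Mul(Mul(-2, 4), Add(-2, Mul(-2, 4))), -3), 2) = Pow(Add(Mul(-8, Add(-2, -8)), -3), 2) = Pow(Add(Mul(-8, -10), -3), 2) = Pow(Add(80, -3), 2) = Pow(77, 2) = 5929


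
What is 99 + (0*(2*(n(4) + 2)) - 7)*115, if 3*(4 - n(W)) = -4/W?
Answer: -706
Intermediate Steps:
n(W) = 4 + 4/(3*W) (n(W) = 4 - (-4)/(3*W) = 4 + 4/(3*W))
99 + (0*(2*(n(4) + 2)) - 7)*115 = 99 + (0*(2*((4 + (4/3)/4) + 2)) - 7)*115 = 99 + (0*(2*((4 + (4/3)*(1/4)) + 2)) - 7)*115 = 99 + (0*(2*((4 + 1/3) + 2)) - 7)*115 = 99 + (0*(2*(13/3 + 2)) - 7)*115 = 99 + (0*(2*(19/3)) - 7)*115 = 99 + (0*(38/3) - 7)*115 = 99 + (0 - 7)*115 = 99 - 7*115 = 99 - 805 = -706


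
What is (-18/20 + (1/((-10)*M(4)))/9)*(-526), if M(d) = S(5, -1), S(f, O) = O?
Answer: 4208/9 ≈ 467.56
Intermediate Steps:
M(d) = -1
(-18/20 + (1/((-10)*M(4)))/9)*(-526) = (-18/20 + (1/(-10*(-1)))/9)*(-526) = (-18*1/20 - 1/10*(-1)*(1/9))*(-526) = (-9/10 + (1/10)*(1/9))*(-526) = (-9/10 + 1/90)*(-526) = -8/9*(-526) = 4208/9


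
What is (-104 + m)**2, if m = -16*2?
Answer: 18496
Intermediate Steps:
m = -32
(-104 + m)**2 = (-104 - 32)**2 = (-136)**2 = 18496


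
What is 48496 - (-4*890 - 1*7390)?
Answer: 59446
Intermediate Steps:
48496 - (-4*890 - 1*7390) = 48496 - (-3560 - 7390) = 48496 - 1*(-10950) = 48496 + 10950 = 59446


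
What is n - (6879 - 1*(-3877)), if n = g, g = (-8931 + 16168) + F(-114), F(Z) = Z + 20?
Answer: -3613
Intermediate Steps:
F(Z) = 20 + Z
g = 7143 (g = (-8931 + 16168) + (20 - 114) = 7237 - 94 = 7143)
n = 7143
n - (6879 - 1*(-3877)) = 7143 - (6879 - 1*(-3877)) = 7143 - (6879 + 3877) = 7143 - 1*10756 = 7143 - 10756 = -3613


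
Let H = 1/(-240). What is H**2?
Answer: 1/57600 ≈ 1.7361e-5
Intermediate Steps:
H = -1/240 ≈ -0.0041667
H**2 = (-1/240)**2 = 1/57600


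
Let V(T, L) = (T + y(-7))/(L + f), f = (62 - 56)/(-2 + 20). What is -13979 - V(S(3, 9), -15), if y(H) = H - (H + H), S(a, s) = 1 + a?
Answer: -55913/4 ≈ -13978.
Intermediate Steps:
y(H) = -H (y(H) = H - 2*H = -H)
f = 1/3 (f = 6/18 = 6*(1/18) = 1/3 ≈ 0.33333)
V(T, L) = (7 + T)/(1/3 + L) (V(T, L) = (T - 1*(-7))/(L + 1/3) = (T + 7)/(1/3 + L) = (7 + T)/(1/3 + L))
-13979 - V(S(3, 9), -15) = -13979 - 3*(7 + (1 + 3))/(1 + 3*(-15)) = -13979 - 3*(7 + 4)/(1 - 45) = -13979 - 3*11/(-44) = -13979 - 3*(-1)*11/44 = -13979 - 1*(-3/4) = -13979 + 3/4 = -55913/4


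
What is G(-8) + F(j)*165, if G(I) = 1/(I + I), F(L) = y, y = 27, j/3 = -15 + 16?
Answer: 71279/16 ≈ 4454.9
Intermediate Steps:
j = 3 (j = 3*(-15 + 16) = 3*1 = 3)
F(L) = 27
G(I) = 1/(2*I)
G(-8) + F(j)*165 = (½)/(-8) + 27*165 = (½)*(-⅛) + 4455 = -1/16 + 4455 = 71279/16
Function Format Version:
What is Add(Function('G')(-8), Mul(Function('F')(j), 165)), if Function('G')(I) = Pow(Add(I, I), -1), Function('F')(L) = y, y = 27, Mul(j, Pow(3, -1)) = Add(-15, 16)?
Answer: Rational(71279, 16) ≈ 4454.9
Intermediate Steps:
j = 3 (j = Mul(3, Add(-15, 16)) = Mul(3, 1) = 3)
Function('F')(L) = 27
Function('G')(I) = Mul(Rational(1, 2), Pow(I, -1)) (Function('G')(I) = Pow(Mul(2, I), -1) = Mul(Rational(1, 2), Pow(I, -1)))
Add(Function('G')(-8), Mul(Function('F')(j), 165)) = Add(Mul(Rational(1, 2), Pow(-8, -1)), Mul(27, 165)) = Add(Mul(Rational(1, 2), Rational(-1, 8)), 4455) = Add(Rational(-1, 16), 4455) = Rational(71279, 16)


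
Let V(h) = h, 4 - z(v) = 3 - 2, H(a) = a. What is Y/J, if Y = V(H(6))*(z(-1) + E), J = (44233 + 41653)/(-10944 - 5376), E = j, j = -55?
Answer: 2545920/42943 ≈ 59.286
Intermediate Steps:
z(v) = 3 (z(v) = 4 - (3 - 2) = 4 - 1*1 = 4 - 1 = 3)
E = -55
J = -42943/8160 (J = 85886/(-16320) = 85886*(-1/16320) = -42943/8160 ≈ -5.2626)
Y = -312 (Y = 6*(3 - 55) = 6*(-52) = -312)
Y/J = -312/(-42943/8160) = -312*(-8160/42943) = 2545920/42943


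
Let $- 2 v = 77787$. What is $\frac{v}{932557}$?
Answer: $- \frac{77787}{1865114} \approx -0.041706$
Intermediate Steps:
$v = - \frac{77787}{2}$ ($v = \left(- \frac{1}{2}\right) 77787 = - \frac{77787}{2} \approx -38894.0$)
$\frac{v}{932557} = - \frac{77787}{2 \cdot 932557} = \left(- \frac{77787}{2}\right) \frac{1}{932557} = - \frac{77787}{1865114}$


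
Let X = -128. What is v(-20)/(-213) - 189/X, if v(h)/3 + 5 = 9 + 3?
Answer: 12523/9088 ≈ 1.3780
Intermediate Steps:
v(h) = 21 (v(h) = -15 + 3*(9 + 3) = -15 + 3*12 = -15 + 36 = 21)
v(-20)/(-213) - 189/X = 21/(-213) - 189/(-128) = 21*(-1/213) - 189*(-1/128) = -7/71 + 189/128 = 12523/9088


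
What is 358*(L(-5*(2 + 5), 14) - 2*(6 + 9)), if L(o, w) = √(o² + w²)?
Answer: -10740 + 2506*√29 ≈ 2755.2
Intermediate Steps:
358*(L(-5*(2 + 5), 14) - 2*(6 + 9)) = 358*(√((-5*(2 + 5))² + 14²) - 2*(6 + 9)) = 358*(√((-5*7)² + 196) - 2*15) = 358*(√((-35)² + 196) - 30) = 358*(√(1225 + 196) - 30) = 358*(√1421 - 30) = 358*(7*√29 - 30) = 358*(-30 + 7*√29) = -10740 + 2506*√29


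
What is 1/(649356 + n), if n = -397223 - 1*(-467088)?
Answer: 1/719221 ≈ 1.3904e-6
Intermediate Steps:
n = 69865 (n = -397223 + 467088 = 69865)
1/(649356 + n) = 1/(649356 + 69865) = 1/719221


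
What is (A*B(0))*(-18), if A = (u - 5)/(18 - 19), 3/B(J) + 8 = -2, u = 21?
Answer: -432/5 ≈ -86.400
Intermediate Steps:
B(J) = -3/10 (B(J) = 3/(-8 - 2) = 3/(-10) = 3*(-⅒) = -3/10)
A = -16 (A = (21 - 5)/(18 - 19) = 16/(-1) = 16*(-1) = -16)
(A*B(0))*(-18) = -16*(-3/10)*(-18) = (24/5)*(-18) = -432/5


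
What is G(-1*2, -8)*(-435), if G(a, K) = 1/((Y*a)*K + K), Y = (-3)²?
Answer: -435/136 ≈ -3.1985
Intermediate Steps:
Y = 9
G(a, K) = 1/(K + 9*K*a) (G(a, K) = 1/((9*a)*K + K) = 1/(9*K*a + K) = 1/(K + 9*K*a))
G(-1*2, -8)*(-435) = (1/((-8)*(1 + 9*(-1*2))))*(-435) = -1/(8*(1 + 9*(-2)))*(-435) = -1/(8*(1 - 18))*(-435) = -⅛/(-17)*(-435) = -⅛*(-1/17)*(-435) = (1/136)*(-435) = -435/136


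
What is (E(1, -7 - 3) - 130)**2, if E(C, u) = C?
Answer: 16641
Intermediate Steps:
(E(1, -7 - 3) - 130)**2 = (1 - 130)**2 = (-129)**2 = 16641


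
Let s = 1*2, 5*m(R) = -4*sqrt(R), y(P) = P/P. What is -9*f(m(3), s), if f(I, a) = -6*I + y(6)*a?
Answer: -18 - 216*sqrt(3)/5 ≈ -92.825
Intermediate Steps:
y(P) = 1
m(R) = -4*sqrt(R)/5 (m(R) = (-4*sqrt(R))/5 = -4*sqrt(R)/5)
s = 2
f(I, a) = a - 6*I (f(I, a) = -6*I + 1*a = -6*I + a = a - 6*I)
-9*f(m(3), s) = -9*(2 - (-24)*sqrt(3)/5) = -9*(2 + 24*sqrt(3)/5) = -18 - 216*sqrt(3)/5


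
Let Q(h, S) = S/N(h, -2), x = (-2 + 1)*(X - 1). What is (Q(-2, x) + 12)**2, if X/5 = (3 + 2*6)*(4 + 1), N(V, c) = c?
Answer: 39601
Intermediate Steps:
X = 375 (X = 5*((3 + 2*6)*(4 + 1)) = 5*((3 + 12)*5) = 5*(15*5) = 5*75 = 375)
x = -374 (x = (-2 + 1)*(375 - 1) = -1*374 = -374)
Q(h, S) = -S/2 (Q(h, S) = S/(-2) = S*(-1/2) = -S/2)
(Q(-2, x) + 12)**2 = (-1/2*(-374) + 12)**2 = (187 + 12)**2 = 199**2 = 39601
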